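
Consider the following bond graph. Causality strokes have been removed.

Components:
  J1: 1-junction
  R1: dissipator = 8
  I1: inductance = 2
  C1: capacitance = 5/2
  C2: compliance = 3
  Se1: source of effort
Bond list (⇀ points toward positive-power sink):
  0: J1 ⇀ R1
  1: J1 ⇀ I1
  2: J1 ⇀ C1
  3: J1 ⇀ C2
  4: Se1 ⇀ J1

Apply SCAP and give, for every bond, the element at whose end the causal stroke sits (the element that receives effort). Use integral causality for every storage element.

#0 →J1
#1 →I1
#2 →J1
#3 →J1
#4 →J1

β4 stroke→J1  (Se1 fixes effort; stroke away)
β1 stroke→I1  (I1 outputs flow p/I1)
β0 stroke→J1  (1-jn J1 has f-setter on 1)
β2 stroke→J1  (J1: bond 1 brought flow, rest push out)
β3 stroke→J1  (J1: bond 1 brought flow, rest push out)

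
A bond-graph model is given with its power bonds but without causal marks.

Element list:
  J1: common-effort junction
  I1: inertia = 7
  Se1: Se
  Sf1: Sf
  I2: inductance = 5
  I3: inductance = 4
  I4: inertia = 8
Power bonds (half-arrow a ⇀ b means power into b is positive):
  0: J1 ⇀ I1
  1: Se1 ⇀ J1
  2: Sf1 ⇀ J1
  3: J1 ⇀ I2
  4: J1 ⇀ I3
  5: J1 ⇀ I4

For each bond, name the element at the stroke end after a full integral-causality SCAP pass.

b1 stroke at J1  (Se1 fixes effort; stroke away)
b2 stroke at Sf1  (source Sf1 imposes f)
b0 stroke at I1  (common-e at J1 fixed by 1)
b3 stroke at I2  (0-jn J1 has e-setter on 1)
b4 stroke at I3  (J1: bond 1 brought effort, rest push out)
b5 stroke at I4  (common-e at J1 fixed by 1)

β0 |I1
β1 |J1
β2 |Sf1
β3 |I2
β4 |I3
β5 |I4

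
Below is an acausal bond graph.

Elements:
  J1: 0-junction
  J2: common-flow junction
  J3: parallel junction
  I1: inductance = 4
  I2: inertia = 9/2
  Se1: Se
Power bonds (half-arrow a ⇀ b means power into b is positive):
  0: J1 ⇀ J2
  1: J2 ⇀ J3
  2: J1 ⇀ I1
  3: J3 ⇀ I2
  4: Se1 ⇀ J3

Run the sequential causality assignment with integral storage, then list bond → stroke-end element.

β4 stroke→J3  (Se1 (Se) sets effort on bond)
β1 stroke→J2  (common-e at J3 fixed by 4)
β3 stroke→I2  (common-e at J3 fixed by 4)
β0 stroke→J1  (J2 needs exactly one f-in)
β2 stroke→I1  (0-jn J1 has e-setter on 0)

bond 0 |J1
bond 1 |J2
bond 2 |I1
bond 3 |I2
bond 4 |J3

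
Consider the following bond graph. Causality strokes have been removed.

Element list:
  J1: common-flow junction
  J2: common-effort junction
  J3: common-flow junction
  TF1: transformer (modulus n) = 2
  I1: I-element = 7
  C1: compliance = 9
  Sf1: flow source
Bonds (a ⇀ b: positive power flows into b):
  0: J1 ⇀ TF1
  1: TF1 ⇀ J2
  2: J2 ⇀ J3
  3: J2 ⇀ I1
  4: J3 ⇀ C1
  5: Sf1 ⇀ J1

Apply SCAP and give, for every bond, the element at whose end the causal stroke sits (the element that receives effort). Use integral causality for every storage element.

bond 0 |J1
bond 1 |TF1
bond 2 |J2
bond 3 |I1
bond 4 |J3
bond 5 |Sf1

#5 stroke at Sf1  (Sf1: flow source, stroke at near end)
#0 stroke at J1  (common-f at J1 fixed by 5)
#1 stroke at TF1  (TF TF1: opposite of bond 0)
#3 stroke at I1  (I1: I, integral causality)
#2 stroke at J2  (closing 0-jn rule on J2)
#4 stroke at J3  (J3: bond 2 brought flow, rest push out)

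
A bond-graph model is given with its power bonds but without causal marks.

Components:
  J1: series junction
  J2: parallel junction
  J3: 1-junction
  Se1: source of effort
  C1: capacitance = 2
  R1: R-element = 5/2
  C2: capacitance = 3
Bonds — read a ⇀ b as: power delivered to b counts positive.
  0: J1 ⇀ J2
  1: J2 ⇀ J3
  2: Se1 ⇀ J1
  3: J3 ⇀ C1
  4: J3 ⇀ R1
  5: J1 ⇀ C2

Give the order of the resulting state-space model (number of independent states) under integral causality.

#2 stroke at J1  (Se1: effort source, stroke at far end)
#3 stroke at J3  (prefer integral on C1)
#5 stroke at J1  (prefer integral on C2)
#0 stroke at J2  (only one flow-in slot at J1)
#1 stroke at J3  (J2 effort already set via bond 0)
#4 stroke at R1  (J3: last free bond brings flow in)

2  (C1, C2 all integral)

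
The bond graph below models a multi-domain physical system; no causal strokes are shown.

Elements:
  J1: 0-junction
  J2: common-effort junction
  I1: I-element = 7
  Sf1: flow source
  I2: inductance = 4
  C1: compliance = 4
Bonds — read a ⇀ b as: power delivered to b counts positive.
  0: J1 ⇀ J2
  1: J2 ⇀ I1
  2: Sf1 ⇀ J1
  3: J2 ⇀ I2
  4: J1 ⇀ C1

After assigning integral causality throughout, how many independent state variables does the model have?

3  (C1, I1, I2 all integral)

#2 →Sf1  (Sf1: flow source, stroke at near end)
#1 →I1  (prefer integral on I1)
#3 →I2  (I2: I, integral causality)
#0 →J2  (closing 0-jn rule on J2)
#4 →J1  (J1 needs exactly one e-in)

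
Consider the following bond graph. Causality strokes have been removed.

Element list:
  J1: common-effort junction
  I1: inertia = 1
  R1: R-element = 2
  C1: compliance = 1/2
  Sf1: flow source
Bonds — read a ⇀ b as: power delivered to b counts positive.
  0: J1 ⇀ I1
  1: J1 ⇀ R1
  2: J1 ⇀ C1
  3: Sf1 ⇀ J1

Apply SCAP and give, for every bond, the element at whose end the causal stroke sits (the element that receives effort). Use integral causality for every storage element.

b0 |I1
b1 |R1
b2 |J1
b3 |Sf1

bond 3 stroke at Sf1  (Sf1 fixes flow; stroke at Sf1)
bond 0 stroke at I1  (I1: I, integral causality)
bond 2 stroke at J1  (C1 integral (e out))
bond 1 stroke at R1  (J1: bond 2 brought effort, rest push out)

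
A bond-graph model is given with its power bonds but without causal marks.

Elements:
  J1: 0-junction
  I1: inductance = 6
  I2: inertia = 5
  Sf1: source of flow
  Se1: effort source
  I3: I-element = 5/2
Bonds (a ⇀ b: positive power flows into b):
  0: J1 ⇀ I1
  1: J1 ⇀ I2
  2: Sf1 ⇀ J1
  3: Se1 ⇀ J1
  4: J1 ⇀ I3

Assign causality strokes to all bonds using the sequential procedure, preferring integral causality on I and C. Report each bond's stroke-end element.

b2 stroke at Sf1  (Sf1: flow source, stroke at near end)
b3 stroke at J1  (Se1 fixes effort; stroke away)
b0 stroke at I1  (J1: bond 3 brought effort, rest push out)
b1 stroke at I2  (J1: bond 3 brought effort, rest push out)
b4 stroke at I3  (common-e at J1 fixed by 3)

bond 0 |I1
bond 1 |I2
bond 2 |Sf1
bond 3 |J1
bond 4 |I3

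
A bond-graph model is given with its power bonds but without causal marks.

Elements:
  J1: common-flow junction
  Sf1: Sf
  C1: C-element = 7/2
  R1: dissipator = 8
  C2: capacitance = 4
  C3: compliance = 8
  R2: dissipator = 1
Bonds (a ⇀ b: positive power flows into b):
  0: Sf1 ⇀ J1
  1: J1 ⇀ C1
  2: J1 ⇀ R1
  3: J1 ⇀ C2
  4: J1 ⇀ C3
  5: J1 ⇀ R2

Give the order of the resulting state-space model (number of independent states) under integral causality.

3  (C1, C2, C3 all integral)

bond 0 stroke at Sf1  (Sf1: flow source, stroke at near end)
bond 1 stroke at J1  (J1: bond 0 brought flow, rest push out)
bond 2 stroke at J1  (J1: bond 0 brought flow, rest push out)
bond 3 stroke at J1  (common-f at J1 fixed by 0)
bond 4 stroke at J1  (J1 flow already set via bond 0)
bond 5 stroke at J1  (J1: bond 0 brought flow, rest push out)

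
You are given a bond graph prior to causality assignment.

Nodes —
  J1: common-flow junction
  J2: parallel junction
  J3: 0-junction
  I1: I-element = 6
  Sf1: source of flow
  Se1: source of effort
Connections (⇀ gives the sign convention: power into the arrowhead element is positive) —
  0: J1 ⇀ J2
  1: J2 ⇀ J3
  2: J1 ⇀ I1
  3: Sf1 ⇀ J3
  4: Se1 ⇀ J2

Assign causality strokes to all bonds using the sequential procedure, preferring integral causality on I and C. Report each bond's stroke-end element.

#0 →J1
#1 →J3
#2 →I1
#3 →Sf1
#4 →J2

β3 stroke at Sf1  (Sf1: flow source, stroke at near end)
β4 stroke at J2  (Se1: effort source, stroke at far end)
β0 stroke at J1  (0-jn J2 has e-setter on 4)
β1 stroke at J3  (0-jn J2 has e-setter on 4)
β2 stroke at I1  (only one flow-in slot at J1)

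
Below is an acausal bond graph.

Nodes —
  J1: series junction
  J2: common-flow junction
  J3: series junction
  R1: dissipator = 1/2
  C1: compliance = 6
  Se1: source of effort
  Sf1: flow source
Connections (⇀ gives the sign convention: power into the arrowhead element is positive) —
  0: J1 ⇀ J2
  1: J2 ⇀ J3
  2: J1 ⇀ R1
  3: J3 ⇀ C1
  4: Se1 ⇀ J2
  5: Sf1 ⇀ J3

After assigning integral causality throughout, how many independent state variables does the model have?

bond 4 stroke at J2  (Se1 fixes effort; stroke away)
bond 5 stroke at Sf1  (Sf1 (Sf) sets flow on bond)
bond 1 stroke at J3  (J3 flow already set via bond 5)
bond 3 stroke at J3  (1-jn J3 has f-setter on 5)
bond 0 stroke at J2  (1-jn J2 has f-setter on 1)
bond 2 stroke at J1  (J1 flow already set via bond 0)

1  (C1 all integral)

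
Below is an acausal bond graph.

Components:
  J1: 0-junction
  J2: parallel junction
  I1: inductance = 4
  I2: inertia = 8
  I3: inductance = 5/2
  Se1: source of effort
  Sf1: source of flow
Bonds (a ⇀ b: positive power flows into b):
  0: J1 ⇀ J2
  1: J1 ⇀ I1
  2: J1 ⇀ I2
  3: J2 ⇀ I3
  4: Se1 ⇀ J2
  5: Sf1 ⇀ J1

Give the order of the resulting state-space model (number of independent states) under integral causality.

3  (I1, I2, I3 all integral)

bond 4 stroke at J2  (source Se1 imposes e)
bond 5 stroke at Sf1  (Sf1: flow source, stroke at near end)
bond 0 stroke at J1  (common-e at J2 fixed by 4)
bond 3 stroke at I3  (0-jn J2 has e-setter on 4)
bond 1 stroke at I1  (J1 effort already set via bond 0)
bond 2 stroke at I2  (J1 effort already set via bond 0)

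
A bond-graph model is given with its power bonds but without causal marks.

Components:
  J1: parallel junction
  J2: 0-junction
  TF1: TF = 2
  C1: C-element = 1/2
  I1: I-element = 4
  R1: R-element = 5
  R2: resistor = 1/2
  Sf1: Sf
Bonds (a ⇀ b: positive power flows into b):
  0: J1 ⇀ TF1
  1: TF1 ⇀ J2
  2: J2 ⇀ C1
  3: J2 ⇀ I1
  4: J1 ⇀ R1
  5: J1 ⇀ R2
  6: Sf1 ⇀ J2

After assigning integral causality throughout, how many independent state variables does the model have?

b6 stroke→Sf1  (Sf1 (Sf) sets flow on bond)
b2 stroke→J2  (C1 integral (e out))
b1 stroke→TF1  (J2: bond 2 brought effort, rest push out)
b3 stroke→I1  (0-jn J2 has e-setter on 2)
b0 stroke→J1  (TF1: transformer flips bond 1)
b4 stroke→R1  (common-e at J1 fixed by 0)
b5 stroke→R2  (J1: bond 0 brought effort, rest push out)

2  (C1, I1 all integral)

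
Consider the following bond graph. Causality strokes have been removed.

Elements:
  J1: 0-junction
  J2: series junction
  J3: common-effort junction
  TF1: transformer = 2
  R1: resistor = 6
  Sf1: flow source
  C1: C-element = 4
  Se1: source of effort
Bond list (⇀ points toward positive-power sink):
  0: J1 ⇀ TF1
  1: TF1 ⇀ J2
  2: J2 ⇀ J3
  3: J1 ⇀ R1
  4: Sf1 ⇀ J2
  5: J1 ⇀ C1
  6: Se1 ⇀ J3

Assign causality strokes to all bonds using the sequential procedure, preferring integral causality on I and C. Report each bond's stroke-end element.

#0 |TF1
#1 |J2
#2 |J2
#3 |R1
#4 |Sf1
#5 |J1
#6 |J3

b4 →Sf1  (source Sf1 imposes f)
b6 →J3  (source Se1 imposes e)
b1 →J2  (1-jn J2 has f-setter on 4)
b2 →J2  (J2: bond 4 brought flow, rest push out)
b0 →TF1  (TF TF1: opposite of bond 1)
b5 →J1  (C1: C, integral causality)
b3 →R1  (0-jn J1 has e-setter on 5)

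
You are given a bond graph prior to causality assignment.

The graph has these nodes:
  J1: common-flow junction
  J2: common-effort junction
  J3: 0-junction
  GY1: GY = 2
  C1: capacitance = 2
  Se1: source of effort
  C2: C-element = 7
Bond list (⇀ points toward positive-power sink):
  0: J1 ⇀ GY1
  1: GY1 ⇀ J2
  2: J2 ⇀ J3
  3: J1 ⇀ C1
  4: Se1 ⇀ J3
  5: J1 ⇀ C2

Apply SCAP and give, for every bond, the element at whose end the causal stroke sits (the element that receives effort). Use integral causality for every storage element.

β4 stroke at J3  (source Se1 imposes e)
β2 stroke at J2  (J3: bond 4 brought effort, rest push out)
β1 stroke at GY1  (J2 effort already set via bond 2)
β0 stroke at GY1  (GY1: gyrator matches bond 1)
β3 stroke at J1  (1-jn J1 has f-setter on 0)
β5 stroke at J1  (J1 flow already set via bond 0)

β0 stroke→GY1
β1 stroke→GY1
β2 stroke→J2
β3 stroke→J1
β4 stroke→J3
β5 stroke→J1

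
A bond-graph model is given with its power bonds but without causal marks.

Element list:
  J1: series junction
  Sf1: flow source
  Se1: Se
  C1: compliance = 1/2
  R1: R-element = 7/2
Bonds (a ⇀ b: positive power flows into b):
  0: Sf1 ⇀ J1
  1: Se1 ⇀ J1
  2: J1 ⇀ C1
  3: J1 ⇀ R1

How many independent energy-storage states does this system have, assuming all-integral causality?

1  (C1 all integral)

β0 stroke at Sf1  (Sf1 (Sf) sets flow on bond)
β1 stroke at J1  (source Se1 imposes e)
β2 stroke at J1  (J1 flow already set via bond 0)
β3 stroke at J1  (common-f at J1 fixed by 0)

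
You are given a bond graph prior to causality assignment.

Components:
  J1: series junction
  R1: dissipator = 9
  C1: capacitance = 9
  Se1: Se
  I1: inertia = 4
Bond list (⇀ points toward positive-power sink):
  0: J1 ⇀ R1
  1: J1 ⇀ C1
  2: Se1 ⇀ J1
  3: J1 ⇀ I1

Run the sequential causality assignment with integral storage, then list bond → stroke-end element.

b0 →J1
b1 →J1
b2 →J1
b3 →I1

β2 stroke→J1  (Se1 (Se) sets effort on bond)
β1 stroke→J1  (C1: C, integral causality)
β3 stroke→I1  (I1 integral (f out))
β0 stroke→J1  (common-f at J1 fixed by 3)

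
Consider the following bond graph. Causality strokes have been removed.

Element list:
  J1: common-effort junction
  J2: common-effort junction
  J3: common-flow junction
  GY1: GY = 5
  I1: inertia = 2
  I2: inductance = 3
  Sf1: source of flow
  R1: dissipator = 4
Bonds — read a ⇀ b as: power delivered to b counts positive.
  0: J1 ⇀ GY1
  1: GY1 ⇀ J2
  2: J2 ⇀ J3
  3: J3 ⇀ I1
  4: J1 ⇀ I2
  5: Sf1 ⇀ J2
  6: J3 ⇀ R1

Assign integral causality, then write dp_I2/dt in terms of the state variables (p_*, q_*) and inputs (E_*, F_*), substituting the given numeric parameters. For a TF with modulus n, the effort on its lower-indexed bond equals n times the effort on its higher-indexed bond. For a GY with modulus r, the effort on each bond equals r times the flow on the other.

dp_I2/dt = -5*F_Sf1 + 5*p_I1/2

β5 →Sf1  (Sf1: flow source, stroke at near end)
β3 →I1  (I1 outputs flow p/I1)
β2 →J3  (1-jn J3 has f-setter on 3)
β6 →J3  (J3 flow already set via bond 3)
β1 →J2  (closing 0-jn rule on J2)
β0 →J1  (GY GY1: same side as bond 1)
β4 →I2  (J1: bond 0 brought effort, rest push out)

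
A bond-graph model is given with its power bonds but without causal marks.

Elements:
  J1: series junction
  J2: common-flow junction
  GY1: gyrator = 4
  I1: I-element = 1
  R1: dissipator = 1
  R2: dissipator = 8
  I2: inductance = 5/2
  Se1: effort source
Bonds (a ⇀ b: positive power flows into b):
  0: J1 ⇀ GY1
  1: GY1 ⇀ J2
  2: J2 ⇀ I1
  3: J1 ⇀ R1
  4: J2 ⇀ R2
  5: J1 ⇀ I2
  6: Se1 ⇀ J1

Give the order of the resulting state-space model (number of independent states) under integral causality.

2  (I1, I2 all integral)

b6 →J1  (Se1: effort source, stroke at far end)
b2 →I1  (I1: I, integral causality)
b1 →J2  (J2: bond 2 brought flow, rest push out)
b4 →J2  (J2: bond 2 brought flow, rest push out)
b0 →J1  (GY GY1: same side as bond 1)
b5 →I2  (I2 outputs flow p/I2)
b3 →J1  (1-jn J1 has f-setter on 5)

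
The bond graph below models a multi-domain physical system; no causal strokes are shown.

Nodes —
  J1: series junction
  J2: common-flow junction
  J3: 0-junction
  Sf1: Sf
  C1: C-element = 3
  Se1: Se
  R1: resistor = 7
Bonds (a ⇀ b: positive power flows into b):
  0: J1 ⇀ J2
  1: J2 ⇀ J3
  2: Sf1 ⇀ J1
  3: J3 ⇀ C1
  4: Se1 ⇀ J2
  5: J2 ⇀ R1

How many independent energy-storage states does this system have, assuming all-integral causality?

β2 →Sf1  (Sf1 fixes flow; stroke at Sf1)
β4 →J2  (Se1 (Se) sets effort on bond)
β0 →J1  (J1 flow already set via bond 2)
β1 →J2  (J2 flow already set via bond 0)
β5 →J2  (J2 flow already set via bond 0)
β3 →J3  (J3: last free bond brings effort in)

1  (C1 all integral)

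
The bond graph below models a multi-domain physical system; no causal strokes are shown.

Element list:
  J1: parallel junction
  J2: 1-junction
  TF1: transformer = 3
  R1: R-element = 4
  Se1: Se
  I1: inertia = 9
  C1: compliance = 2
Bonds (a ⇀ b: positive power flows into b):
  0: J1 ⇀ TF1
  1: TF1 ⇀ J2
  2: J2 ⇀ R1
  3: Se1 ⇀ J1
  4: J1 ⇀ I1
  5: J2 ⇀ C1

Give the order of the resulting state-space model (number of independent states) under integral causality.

#3 stroke→J1  (Se1 (Se) sets effort on bond)
#0 stroke→TF1  (J1 effort already set via bond 3)
#4 stroke→I1  (J1: bond 3 brought effort, rest push out)
#1 stroke→J2  (through TF1, causality passes straight; one stroke at TF1)
#5 stroke→J2  (C1 outputs effort q/C1)
#2 stroke→R1  (only one flow-in slot at J2)

2  (C1, I1 all integral)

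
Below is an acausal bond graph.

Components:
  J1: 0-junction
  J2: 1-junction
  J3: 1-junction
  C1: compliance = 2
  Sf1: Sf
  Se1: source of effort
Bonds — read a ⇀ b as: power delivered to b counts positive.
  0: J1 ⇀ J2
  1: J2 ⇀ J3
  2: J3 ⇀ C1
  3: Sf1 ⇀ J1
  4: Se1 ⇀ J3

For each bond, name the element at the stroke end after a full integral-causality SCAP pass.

β0 stroke→J1
β1 stroke→J2
β2 stroke→J3
β3 stroke→Sf1
β4 stroke→J3

b3 →Sf1  (Sf1: flow source, stroke at near end)
b4 →J3  (Se1: effort source, stroke at far end)
b0 →J1  (only one effort-in slot at J1)
b1 →J2  (J2 flow already set via bond 0)
b2 →J3  (1-jn J3 has f-setter on 1)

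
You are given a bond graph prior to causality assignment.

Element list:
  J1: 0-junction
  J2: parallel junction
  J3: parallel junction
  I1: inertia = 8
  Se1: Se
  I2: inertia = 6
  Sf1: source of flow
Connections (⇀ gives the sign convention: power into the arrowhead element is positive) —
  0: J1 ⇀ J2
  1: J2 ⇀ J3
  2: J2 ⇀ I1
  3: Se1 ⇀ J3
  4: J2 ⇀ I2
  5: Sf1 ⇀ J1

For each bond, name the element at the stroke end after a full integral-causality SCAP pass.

b0 |J1
b1 |J2
b2 |I1
b3 |J3
b4 |I2
b5 |Sf1

b3 |J3  (Se1 fixes effort; stroke away)
b5 |Sf1  (Sf1 (Sf) sets flow on bond)
b0 |J1  (closing 0-jn rule on J1)
b1 |J2  (0-jn J3 has e-setter on 3)
b2 |I1  (J2 effort already set via bond 1)
b4 |I2  (common-e at J2 fixed by 1)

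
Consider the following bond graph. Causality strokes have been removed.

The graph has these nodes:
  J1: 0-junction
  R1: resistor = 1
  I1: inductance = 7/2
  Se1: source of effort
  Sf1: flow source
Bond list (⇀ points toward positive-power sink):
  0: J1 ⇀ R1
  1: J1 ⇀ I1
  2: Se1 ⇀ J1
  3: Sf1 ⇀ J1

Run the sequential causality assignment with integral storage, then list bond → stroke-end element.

bond 2 stroke→J1  (Se1 fixes effort; stroke away)
bond 3 stroke→Sf1  (Sf1: flow source, stroke at near end)
bond 0 stroke→R1  (0-jn J1 has e-setter on 2)
bond 1 stroke→I1  (J1: bond 2 brought effort, rest push out)

β0 →R1
β1 →I1
β2 →J1
β3 →Sf1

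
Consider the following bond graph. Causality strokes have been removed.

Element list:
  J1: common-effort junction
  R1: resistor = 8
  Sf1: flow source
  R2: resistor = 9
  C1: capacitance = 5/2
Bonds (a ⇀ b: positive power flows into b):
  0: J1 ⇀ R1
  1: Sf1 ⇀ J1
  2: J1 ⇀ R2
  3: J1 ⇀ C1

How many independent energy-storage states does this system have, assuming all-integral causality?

bond 1 →Sf1  (Sf1 fixes flow; stroke at Sf1)
bond 3 →J1  (C1 outputs effort q/C1)
bond 0 →R1  (common-e at J1 fixed by 3)
bond 2 →R2  (0-jn J1 has e-setter on 3)

1  (C1 all integral)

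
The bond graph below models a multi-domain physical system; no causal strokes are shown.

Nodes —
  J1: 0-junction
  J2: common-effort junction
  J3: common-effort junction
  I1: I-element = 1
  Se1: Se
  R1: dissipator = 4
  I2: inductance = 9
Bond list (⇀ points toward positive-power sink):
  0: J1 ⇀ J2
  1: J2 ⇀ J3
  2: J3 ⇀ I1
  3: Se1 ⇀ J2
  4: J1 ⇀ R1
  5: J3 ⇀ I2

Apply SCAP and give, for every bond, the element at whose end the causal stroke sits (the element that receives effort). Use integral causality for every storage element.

β0 stroke→J1
β1 stroke→J3
β2 stroke→I1
β3 stroke→J2
β4 stroke→R1
β5 stroke→I2

b3 stroke at J2  (source Se1 imposes e)
b0 stroke at J1  (J2: bond 3 brought effort, rest push out)
b1 stroke at J3  (common-e at J2 fixed by 3)
b2 stroke at I1  (common-e at J3 fixed by 1)
b5 stroke at I2  (J3: bond 1 brought effort, rest push out)
b4 stroke at R1  (common-e at J1 fixed by 0)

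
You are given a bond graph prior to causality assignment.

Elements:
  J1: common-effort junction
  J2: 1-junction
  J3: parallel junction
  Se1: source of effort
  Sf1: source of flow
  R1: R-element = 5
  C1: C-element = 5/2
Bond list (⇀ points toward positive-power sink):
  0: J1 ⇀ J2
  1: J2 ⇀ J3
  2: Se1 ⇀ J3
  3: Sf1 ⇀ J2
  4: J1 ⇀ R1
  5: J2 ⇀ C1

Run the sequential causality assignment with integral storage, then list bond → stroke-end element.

#2 stroke at J3  (Se1 fixes effort; stroke away)
#3 stroke at Sf1  (Sf1: flow source, stroke at near end)
#0 stroke at J2  (common-f at J2 fixed by 3)
#1 stroke at J2  (J2 flow already set via bond 3)
#5 stroke at J2  (1-jn J2 has f-setter on 3)
#4 stroke at J1  (closing 0-jn rule on J1)

bond 0 →J2
bond 1 →J2
bond 2 →J3
bond 3 →Sf1
bond 4 →J1
bond 5 →J2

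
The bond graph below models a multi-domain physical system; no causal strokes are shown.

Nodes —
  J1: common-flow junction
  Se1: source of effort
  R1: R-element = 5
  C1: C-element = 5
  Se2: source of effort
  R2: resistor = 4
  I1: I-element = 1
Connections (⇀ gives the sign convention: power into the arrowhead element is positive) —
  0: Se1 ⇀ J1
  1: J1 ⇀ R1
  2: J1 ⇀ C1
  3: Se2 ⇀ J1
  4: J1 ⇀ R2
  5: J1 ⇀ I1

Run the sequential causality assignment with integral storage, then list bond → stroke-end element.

b0 |J1
b1 |J1
b2 |J1
b3 |J1
b4 |J1
b5 |I1

β0 →J1  (Se1 (Se) sets effort on bond)
β3 →J1  (Se2 (Se) sets effort on bond)
β2 →J1  (C1 outputs effort q/C1)
β5 →I1  (I1 integral (f out))
β1 →J1  (J1 flow already set via bond 5)
β4 →J1  (common-f at J1 fixed by 5)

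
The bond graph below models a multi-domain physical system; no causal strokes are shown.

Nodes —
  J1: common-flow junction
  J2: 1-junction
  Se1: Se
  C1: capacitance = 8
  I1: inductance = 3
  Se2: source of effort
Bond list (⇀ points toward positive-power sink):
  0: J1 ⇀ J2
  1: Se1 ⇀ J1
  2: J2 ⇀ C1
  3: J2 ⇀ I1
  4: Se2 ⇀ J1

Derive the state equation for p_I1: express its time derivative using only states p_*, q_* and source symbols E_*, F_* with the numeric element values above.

b1 |J1  (Se1: effort source, stroke at far end)
b4 |J1  (Se2 (Se) sets effort on bond)
b0 |J2  (closing 1-jn rule on J1)
b2 |J2  (C1 integral (e out))
b3 |I1  (only one flow-in slot at J2)

dp_I1/dt = E_Se1 + E_Se2 - q_C1/8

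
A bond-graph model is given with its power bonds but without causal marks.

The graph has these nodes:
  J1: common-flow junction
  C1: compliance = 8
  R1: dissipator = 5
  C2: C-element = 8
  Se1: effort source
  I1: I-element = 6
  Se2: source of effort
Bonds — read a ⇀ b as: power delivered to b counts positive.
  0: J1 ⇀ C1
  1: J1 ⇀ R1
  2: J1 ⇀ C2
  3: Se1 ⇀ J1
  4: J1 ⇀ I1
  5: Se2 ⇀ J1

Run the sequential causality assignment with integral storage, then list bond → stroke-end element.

#0 stroke at J1
#1 stroke at J1
#2 stroke at J1
#3 stroke at J1
#4 stroke at I1
#5 stroke at J1

#3 →J1  (source Se1 imposes e)
#5 →J1  (Se2 (Se) sets effort on bond)
#0 →J1  (prefer integral on C1)
#2 →J1  (C2 outputs effort q/C2)
#4 →I1  (I1 outputs flow p/I1)
#1 →J1  (common-f at J1 fixed by 4)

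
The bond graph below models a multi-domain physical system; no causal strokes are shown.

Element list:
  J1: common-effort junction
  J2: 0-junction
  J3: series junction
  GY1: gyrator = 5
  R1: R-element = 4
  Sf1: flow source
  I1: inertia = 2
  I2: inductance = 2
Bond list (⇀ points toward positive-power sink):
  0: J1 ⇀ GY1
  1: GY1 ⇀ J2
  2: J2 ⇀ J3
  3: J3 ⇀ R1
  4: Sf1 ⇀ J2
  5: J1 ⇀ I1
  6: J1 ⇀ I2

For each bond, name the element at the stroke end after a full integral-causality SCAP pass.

bond 4 stroke at Sf1  (Sf1: flow source, stroke at near end)
bond 5 stroke at I1  (I1 outputs flow p/I1)
bond 6 stroke at I2  (I2 integral (f out))
bond 0 stroke at J1  (closing 0-jn rule on J1)
bond 1 stroke at J2  (GY1 both-in/both-out from 0)
bond 2 stroke at J3  (J2 effort already set via bond 1)
bond 3 stroke at R1  (closing 1-jn rule on J3)

b0 stroke at J1
b1 stroke at J2
b2 stroke at J3
b3 stroke at R1
b4 stroke at Sf1
b5 stroke at I1
b6 stroke at I2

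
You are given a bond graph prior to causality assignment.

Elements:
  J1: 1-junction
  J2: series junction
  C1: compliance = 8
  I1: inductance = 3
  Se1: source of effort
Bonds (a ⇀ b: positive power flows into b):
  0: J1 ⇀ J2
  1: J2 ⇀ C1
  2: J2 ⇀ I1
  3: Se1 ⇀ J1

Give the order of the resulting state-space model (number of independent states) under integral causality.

2  (C1, I1 all integral)

β3 →J1  (Se1 (Se) sets effort on bond)
β0 →J2  (only one flow-in slot at J1)
β1 →J2  (C1 outputs effort q/C1)
β2 →I1  (only one flow-in slot at J2)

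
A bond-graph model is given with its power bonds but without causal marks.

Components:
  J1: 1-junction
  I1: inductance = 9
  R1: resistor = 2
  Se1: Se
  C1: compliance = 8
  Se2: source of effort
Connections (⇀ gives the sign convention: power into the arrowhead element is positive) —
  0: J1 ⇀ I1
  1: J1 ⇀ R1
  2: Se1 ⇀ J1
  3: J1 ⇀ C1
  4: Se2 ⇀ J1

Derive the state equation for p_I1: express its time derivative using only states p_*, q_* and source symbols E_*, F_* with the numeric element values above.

b2 →J1  (Se1 fixes effort; stroke away)
b4 →J1  (Se2 fixes effort; stroke away)
b0 →I1  (prefer integral on I1)
b1 →J1  (J1 flow already set via bond 0)
b3 →J1  (common-f at J1 fixed by 0)

dp_I1/dt = E_Se1 + E_Se2 - 2*p_I1/9 - q_C1/8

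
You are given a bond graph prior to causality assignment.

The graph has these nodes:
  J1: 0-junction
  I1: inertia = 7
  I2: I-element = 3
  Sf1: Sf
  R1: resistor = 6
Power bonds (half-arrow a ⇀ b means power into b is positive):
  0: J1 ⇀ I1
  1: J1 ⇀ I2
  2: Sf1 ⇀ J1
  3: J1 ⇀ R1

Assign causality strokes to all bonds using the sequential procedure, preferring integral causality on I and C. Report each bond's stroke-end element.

β2 |Sf1  (Sf1 (Sf) sets flow on bond)
β0 |I1  (I1 outputs flow p/I1)
β1 |I2  (I2 outputs flow p/I2)
β3 |J1  (J1: last free bond brings effort in)

#0 |I1
#1 |I2
#2 |Sf1
#3 |J1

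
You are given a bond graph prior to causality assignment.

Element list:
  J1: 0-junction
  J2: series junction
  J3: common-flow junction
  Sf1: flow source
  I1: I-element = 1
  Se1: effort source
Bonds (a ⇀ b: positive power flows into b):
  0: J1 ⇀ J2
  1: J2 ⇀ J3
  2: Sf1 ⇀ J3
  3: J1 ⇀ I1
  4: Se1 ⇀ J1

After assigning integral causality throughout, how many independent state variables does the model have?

1  (I1 all integral)

b2 stroke at Sf1  (Sf1: flow source, stroke at near end)
b4 stroke at J1  (Se1 (Se) sets effort on bond)
b0 stroke at J2  (0-jn J1 has e-setter on 4)
b3 stroke at I1  (0-jn J1 has e-setter on 4)
b1 stroke at J3  (only one flow-in slot at J2)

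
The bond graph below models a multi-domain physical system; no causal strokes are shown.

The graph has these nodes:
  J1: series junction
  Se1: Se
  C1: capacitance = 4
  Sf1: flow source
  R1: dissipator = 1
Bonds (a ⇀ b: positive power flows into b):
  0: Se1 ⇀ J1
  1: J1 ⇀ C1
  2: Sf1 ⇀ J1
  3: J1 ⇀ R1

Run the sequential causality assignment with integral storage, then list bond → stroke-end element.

bond 0 stroke→J1  (source Se1 imposes e)
bond 2 stroke→Sf1  (source Sf1 imposes f)
bond 1 stroke→J1  (common-f at J1 fixed by 2)
bond 3 stroke→J1  (J1: bond 2 brought flow, rest push out)

bond 0 stroke at J1
bond 1 stroke at J1
bond 2 stroke at Sf1
bond 3 stroke at J1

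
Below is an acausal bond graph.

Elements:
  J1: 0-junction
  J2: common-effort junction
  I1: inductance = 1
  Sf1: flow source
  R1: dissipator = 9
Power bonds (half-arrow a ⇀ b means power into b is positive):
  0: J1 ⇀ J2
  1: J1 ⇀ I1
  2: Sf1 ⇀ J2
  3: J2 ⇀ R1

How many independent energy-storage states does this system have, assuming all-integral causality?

1  (I1 all integral)

bond 2 →Sf1  (Sf1 (Sf) sets flow on bond)
bond 1 →I1  (I1: I, integral causality)
bond 0 →J1  (J1: last free bond brings effort in)
bond 3 →J2  (J2 needs exactly one e-in)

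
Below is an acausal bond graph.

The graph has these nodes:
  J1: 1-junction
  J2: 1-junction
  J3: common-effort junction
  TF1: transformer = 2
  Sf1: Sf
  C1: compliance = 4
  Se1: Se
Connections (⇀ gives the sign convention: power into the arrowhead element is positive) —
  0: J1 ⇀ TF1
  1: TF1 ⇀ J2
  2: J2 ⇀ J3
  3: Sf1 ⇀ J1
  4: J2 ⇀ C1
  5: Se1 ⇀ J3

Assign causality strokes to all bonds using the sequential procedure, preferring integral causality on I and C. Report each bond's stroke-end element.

bond 3 →Sf1  (Sf1 fixes flow; stroke at Sf1)
bond 5 →J3  (Se1 (Se) sets effort on bond)
bond 0 →J1  (J1: bond 3 brought flow, rest push out)
bond 2 →J2  (J3: bond 5 brought effort, rest push out)
bond 1 →TF1  (TF TF1: opposite of bond 0)
bond 4 →J2  (1-jn J2 has f-setter on 1)

β0 |J1
β1 |TF1
β2 |J2
β3 |Sf1
β4 |J2
β5 |J3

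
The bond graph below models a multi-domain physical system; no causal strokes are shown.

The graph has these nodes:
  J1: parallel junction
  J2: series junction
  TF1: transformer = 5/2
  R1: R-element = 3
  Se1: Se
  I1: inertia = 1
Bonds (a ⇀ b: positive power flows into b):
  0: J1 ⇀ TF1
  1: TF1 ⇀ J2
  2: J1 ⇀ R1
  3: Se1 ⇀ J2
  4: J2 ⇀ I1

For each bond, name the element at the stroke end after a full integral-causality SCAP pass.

b3 stroke→J2  (Se1 fixes effort; stroke away)
b4 stroke→I1  (I1 integral (f out))
b1 stroke→J2  (common-f at J2 fixed by 4)
b0 stroke→TF1  (TF1: transformer flips bond 1)
b2 stroke→J1  (only one effort-in slot at J1)

#0 stroke at TF1
#1 stroke at J2
#2 stroke at J1
#3 stroke at J2
#4 stroke at I1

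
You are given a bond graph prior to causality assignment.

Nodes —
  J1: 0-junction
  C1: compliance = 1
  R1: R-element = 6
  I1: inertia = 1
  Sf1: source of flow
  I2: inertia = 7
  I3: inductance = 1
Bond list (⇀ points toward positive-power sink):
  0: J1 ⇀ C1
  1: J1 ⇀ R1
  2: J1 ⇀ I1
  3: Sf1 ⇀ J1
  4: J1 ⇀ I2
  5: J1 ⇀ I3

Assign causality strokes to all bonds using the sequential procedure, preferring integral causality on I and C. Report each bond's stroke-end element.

#0 →J1
#1 →R1
#2 →I1
#3 →Sf1
#4 →I2
#5 →I3

bond 3 stroke→Sf1  (Sf1 (Sf) sets flow on bond)
bond 0 stroke→J1  (C1 outputs effort q/C1)
bond 1 stroke→R1  (common-e at J1 fixed by 0)
bond 2 stroke→I1  (J1: bond 0 brought effort, rest push out)
bond 4 stroke→I2  (J1 effort already set via bond 0)
bond 5 stroke→I3  (0-jn J1 has e-setter on 0)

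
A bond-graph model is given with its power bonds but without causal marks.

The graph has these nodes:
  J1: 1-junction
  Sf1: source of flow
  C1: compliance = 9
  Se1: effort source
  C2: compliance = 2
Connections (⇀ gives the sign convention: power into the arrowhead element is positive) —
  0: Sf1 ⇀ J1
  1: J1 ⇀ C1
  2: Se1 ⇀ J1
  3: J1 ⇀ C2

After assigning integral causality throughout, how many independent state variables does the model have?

2  (C1, C2 all integral)

β0 stroke at Sf1  (Sf1 (Sf) sets flow on bond)
β2 stroke at J1  (source Se1 imposes e)
β1 stroke at J1  (J1: bond 0 brought flow, rest push out)
β3 stroke at J1  (common-f at J1 fixed by 0)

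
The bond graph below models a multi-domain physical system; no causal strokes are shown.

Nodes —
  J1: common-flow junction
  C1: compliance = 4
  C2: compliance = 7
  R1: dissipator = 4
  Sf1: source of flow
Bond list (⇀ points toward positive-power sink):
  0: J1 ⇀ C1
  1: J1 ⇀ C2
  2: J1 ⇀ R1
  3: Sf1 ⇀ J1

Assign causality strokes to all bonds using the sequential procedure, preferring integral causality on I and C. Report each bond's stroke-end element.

β0 stroke at J1
β1 stroke at J1
β2 stroke at J1
β3 stroke at Sf1

β3 stroke→Sf1  (Sf1: flow source, stroke at near end)
β0 stroke→J1  (J1: bond 3 brought flow, rest push out)
β1 stroke→J1  (1-jn J1 has f-setter on 3)
β2 stroke→J1  (1-jn J1 has f-setter on 3)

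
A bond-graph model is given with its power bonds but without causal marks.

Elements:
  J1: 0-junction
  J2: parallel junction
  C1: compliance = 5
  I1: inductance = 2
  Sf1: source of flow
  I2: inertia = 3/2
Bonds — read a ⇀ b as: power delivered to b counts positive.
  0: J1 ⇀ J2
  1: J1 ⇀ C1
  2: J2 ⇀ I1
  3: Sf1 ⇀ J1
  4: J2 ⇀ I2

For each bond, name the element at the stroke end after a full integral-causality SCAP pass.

#3 →Sf1  (Sf1: flow source, stroke at near end)
#1 →J1  (C1 integral (e out))
#0 →J2  (common-e at J1 fixed by 1)
#2 →I1  (J2: bond 0 brought effort, rest push out)
#4 →I2  (common-e at J2 fixed by 0)

b0 stroke at J2
b1 stroke at J1
b2 stroke at I1
b3 stroke at Sf1
b4 stroke at I2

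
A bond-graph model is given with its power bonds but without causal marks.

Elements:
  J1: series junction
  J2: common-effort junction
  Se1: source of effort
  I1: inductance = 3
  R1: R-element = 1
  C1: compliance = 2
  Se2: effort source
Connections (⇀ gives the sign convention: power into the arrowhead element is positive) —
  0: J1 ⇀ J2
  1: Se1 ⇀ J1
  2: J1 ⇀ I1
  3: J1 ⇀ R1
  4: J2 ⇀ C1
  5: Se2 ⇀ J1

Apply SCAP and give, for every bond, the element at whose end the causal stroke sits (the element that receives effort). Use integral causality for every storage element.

#1 →J1  (source Se1 imposes e)
#5 →J1  (Se2 fixes effort; stroke away)
#2 →I1  (I1 outputs flow p/I1)
#0 →J1  (common-f at J1 fixed by 2)
#3 →J1  (J1 flow already set via bond 2)
#4 →J2  (J2: last free bond brings effort in)

b0 stroke at J1
b1 stroke at J1
b2 stroke at I1
b3 stroke at J1
b4 stroke at J2
b5 stroke at J1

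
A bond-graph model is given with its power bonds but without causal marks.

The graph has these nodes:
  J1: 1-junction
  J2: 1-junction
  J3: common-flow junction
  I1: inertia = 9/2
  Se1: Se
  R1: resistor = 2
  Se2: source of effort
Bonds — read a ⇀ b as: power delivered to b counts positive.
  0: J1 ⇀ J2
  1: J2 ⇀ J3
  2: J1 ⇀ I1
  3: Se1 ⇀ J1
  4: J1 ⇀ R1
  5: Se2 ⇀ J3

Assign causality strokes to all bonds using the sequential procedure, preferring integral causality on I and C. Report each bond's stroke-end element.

#0 |J1
#1 |J2
#2 |I1
#3 |J1
#4 |J1
#5 |J3

bond 3 →J1  (Se1: effort source, stroke at far end)
bond 5 →J3  (Se2: effort source, stroke at far end)
bond 1 →J2  (J3: last free bond brings flow in)
bond 0 →J1  (J2 needs exactly one f-in)
bond 2 →I1  (prefer integral on I1)
bond 4 →J1  (common-f at J1 fixed by 2)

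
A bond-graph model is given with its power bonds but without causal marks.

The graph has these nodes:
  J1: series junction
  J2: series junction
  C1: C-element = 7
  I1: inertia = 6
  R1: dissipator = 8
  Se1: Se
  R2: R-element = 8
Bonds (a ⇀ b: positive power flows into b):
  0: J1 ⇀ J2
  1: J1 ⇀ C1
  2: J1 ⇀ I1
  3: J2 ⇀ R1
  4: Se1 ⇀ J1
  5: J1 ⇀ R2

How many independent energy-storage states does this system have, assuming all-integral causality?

2  (C1, I1 all integral)

#4 |J1  (Se1: effort source, stroke at far end)
#1 |J1  (C1 outputs effort q/C1)
#2 |I1  (I1: I, integral causality)
#0 |J1  (common-f at J1 fixed by 2)
#5 |J1  (J1: bond 2 brought flow, rest push out)
#3 |J2  (1-jn J2 has f-setter on 0)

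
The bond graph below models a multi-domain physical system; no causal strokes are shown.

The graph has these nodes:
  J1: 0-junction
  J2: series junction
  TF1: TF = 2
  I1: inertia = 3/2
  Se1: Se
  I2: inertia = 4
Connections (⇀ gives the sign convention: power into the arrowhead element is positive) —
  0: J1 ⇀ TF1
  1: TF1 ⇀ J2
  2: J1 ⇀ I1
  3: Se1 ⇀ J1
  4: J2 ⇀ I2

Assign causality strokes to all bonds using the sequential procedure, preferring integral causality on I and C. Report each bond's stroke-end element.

#0 →TF1
#1 →J2
#2 →I1
#3 →J1
#4 →I2

β3 →J1  (Se1 (Se) sets effort on bond)
β0 →TF1  (common-e at J1 fixed by 3)
β2 →I1  (J1: bond 3 brought effort, rest push out)
β1 →J2  (TF1: transformer flips bond 0)
β4 →I2  (only one flow-in slot at J2)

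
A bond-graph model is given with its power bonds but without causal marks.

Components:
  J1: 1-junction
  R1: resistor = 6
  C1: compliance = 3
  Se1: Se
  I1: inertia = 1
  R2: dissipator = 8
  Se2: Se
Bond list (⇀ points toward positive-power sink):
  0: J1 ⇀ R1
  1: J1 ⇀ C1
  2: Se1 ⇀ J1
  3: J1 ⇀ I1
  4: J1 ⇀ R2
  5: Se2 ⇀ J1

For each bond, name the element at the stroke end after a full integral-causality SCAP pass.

β2 |J1  (source Se1 imposes e)
β5 |J1  (Se2 (Se) sets effort on bond)
β1 |J1  (C1 outputs effort q/C1)
β3 |I1  (I1: I, integral causality)
β0 |J1  (J1: bond 3 brought flow, rest push out)
β4 |J1  (J1 flow already set via bond 3)

bond 0 stroke at J1
bond 1 stroke at J1
bond 2 stroke at J1
bond 3 stroke at I1
bond 4 stroke at J1
bond 5 stroke at J1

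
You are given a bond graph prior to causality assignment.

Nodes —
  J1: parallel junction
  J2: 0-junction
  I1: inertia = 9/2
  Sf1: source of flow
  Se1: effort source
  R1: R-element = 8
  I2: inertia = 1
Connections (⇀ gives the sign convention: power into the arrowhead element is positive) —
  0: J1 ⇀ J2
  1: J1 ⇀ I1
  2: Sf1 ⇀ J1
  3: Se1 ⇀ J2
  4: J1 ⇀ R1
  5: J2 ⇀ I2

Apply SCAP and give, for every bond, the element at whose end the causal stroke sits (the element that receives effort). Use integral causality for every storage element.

β2 →Sf1  (Sf1: flow source, stroke at near end)
β3 →J2  (Se1 (Se) sets effort on bond)
β0 →J1  (common-e at J2 fixed by 3)
β5 →I2  (J2 effort already set via bond 3)
β1 →I1  (common-e at J1 fixed by 0)
β4 →R1  (0-jn J1 has e-setter on 0)

β0 |J1
β1 |I1
β2 |Sf1
β3 |J2
β4 |R1
β5 |I2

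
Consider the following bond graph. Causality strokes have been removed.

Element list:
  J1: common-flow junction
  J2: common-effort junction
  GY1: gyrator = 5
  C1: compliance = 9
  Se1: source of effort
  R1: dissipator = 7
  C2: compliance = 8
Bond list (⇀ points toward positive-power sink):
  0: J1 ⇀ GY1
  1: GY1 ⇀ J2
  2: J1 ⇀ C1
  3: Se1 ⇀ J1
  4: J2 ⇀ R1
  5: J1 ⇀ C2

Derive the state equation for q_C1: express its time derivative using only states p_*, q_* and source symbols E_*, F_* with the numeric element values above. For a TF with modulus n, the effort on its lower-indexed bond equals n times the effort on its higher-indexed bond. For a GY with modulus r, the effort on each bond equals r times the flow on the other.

bond 3 →J1  (Se1 fixes effort; stroke away)
bond 2 →J1  (C1 outputs effort q/C1)
bond 5 →J1  (prefer integral on C2)
bond 0 →GY1  (J1: last free bond brings flow in)
bond 1 →GY1  (GY GY1: same side as bond 0)
bond 4 →J2  (J2 needs exactly one e-in)

dq_C1/dt = 7*E_Se1/25 - 7*q_C1/225 - 7*q_C2/200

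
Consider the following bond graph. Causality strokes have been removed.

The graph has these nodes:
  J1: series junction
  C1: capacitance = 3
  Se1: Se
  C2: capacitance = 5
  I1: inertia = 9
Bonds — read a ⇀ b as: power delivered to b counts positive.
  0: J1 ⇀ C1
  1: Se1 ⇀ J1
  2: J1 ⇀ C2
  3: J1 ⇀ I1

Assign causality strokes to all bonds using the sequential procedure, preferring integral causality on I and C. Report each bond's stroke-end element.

bond 1 |J1  (source Se1 imposes e)
bond 0 |J1  (prefer integral on C1)
bond 2 |J1  (C2 outputs effort q/C2)
bond 3 |I1  (only one flow-in slot at J1)

#0 stroke→J1
#1 stroke→J1
#2 stroke→J1
#3 stroke→I1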